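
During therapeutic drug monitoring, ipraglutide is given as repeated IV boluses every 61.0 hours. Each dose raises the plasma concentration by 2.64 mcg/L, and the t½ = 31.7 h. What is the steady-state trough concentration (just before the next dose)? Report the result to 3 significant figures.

0.944 mcg/L

k = ln 2 / 31.7 = 0.02187 h⁻¹
Fraction remaining after one interval: e^(−kτ) = e^(−0.02187 × 61.0) = 0.2635
R = 1 / (1 − 0.2635) = 1.358
Css,max = 2.64 × 1.358 = 3.584 mcg/L
Css,min = Css,max × e^(−kτ) = 3.584 × 0.2635 ≈ 0.944 mcg/L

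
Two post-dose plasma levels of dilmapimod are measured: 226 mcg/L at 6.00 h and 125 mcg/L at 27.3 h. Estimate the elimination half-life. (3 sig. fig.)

k = ln(C₁/C₂) / (t₂ − t₁) = ln(226/125) / (27.3 − 6.00)
  = 0.5922 / 21.30 = 0.02780 h⁻¹
t½ = ln 2 / k = ln 2 / 0.02780 ≈ 24.9 hours

24.9 hours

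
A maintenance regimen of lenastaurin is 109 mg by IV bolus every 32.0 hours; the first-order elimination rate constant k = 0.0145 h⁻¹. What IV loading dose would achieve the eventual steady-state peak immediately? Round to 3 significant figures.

Accumulation ratio R = 1 / (1 − e^(−kτ)) = 1 / (1 − e^(−0.01450×32.0)) = 1 / (1 − 0.6288) = 2.694
Loading dose = maintenance dose × R = 109 × 2.694 ≈ 294 mg

294 mg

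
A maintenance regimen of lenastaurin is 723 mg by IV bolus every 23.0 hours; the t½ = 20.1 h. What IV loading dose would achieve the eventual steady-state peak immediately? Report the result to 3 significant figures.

1320 mg

k = ln 2 / 20.1 = 0.03448 h⁻¹
Accumulation ratio R = 1 / (1 − e^(−kτ)) = 1 / (1 − e^(−0.03448×23.0)) = 1 / (1 − 0.4524) = 1.826
Loading dose = maintenance dose × R = 723 × 1.826 ≈ 1320 mg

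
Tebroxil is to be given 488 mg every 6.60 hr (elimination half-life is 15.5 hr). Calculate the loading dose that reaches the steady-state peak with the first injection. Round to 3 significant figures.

k = ln 2 / 15.5 = 0.04472 hr⁻¹
Accumulation ratio R = 1 / (1 − e^(−kτ)) = 1 / (1 − e^(−0.04472×6.60)) = 1 / (1 − 0.7444) = 3.913
Loading dose = maintenance dose × R = 488 × 3.913 ≈ 1910 mg

1910 mg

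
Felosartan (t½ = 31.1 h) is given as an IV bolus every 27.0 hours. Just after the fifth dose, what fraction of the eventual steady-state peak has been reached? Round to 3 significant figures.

0.951

k = ln 2 / 31.1 = 0.02229 h⁻¹
f_n = 1 − e^(−nkτ) = 1 − e^(−5 × 0.02229 × 27.0) = 1 − e^(−3.009) = 1 − 0.04935 ≈ 0.951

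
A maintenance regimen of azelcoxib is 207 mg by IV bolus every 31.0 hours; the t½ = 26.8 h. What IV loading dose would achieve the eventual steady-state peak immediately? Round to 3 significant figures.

375 mg

k = ln 2 / 26.8 = 0.02586 h⁻¹
Accumulation ratio R = 1 / (1 − e^(−kτ)) = 1 / (1 − e^(−0.02586×31.0)) = 1 / (1 − 0.4485) = 1.813
Loading dose = maintenance dose × R = 207 × 1.813 ≈ 375 mg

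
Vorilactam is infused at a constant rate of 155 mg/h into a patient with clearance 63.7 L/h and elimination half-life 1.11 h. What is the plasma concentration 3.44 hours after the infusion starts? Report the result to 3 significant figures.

Css = rate / CL = 155 / 63.7 = 2.433 µg/mL
k = ln 2 / 1.11 = 0.6245 h⁻¹
C(t) = Css (1 − e^(−kt)) = 2.433 × (1 − e^(−2.148)) = 2.433 × 0.8833 ≈ 2.15 µg/mL

2.15 µg/mL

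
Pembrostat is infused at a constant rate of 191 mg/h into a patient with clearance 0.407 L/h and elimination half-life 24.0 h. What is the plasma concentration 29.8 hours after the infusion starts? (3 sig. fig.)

Css = rate / CL = 191 / 0.407 = 469.3 mg/L
k = ln 2 / 24.0 = 0.02888 h⁻¹
C(t) = Css (1 − e^(−kt)) = 469.3 × (1 − e^(−0.8607)) = 469.3 × 0.5771 ≈ 271 mg/L

271 mg/L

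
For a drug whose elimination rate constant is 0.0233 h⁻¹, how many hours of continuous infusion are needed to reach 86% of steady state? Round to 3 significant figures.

84.4 hours

f = 1 − e^(−kt)  ⇒  t = −ln(1 − f) / k
t = −ln(1 − 0.86) / 0.02330 = 1.966 / 0.02330 ≈ 84.4 hours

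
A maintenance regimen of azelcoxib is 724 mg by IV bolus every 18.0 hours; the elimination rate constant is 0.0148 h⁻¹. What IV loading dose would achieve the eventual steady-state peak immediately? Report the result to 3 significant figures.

3100 mg

Accumulation ratio R = 1 / (1 − e^(−kτ)) = 1 / (1 − e^(−0.01480×18.0)) = 1 / (1 − 0.7661) = 4.276
Loading dose = maintenance dose × R = 724 × 4.276 ≈ 3100 mg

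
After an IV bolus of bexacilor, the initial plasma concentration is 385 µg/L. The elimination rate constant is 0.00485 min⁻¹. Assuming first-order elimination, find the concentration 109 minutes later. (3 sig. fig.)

C(t) = C₀ e^(−kt) = 385 × e^(−0.004850 × 109) = 385 × e^(−0.5287) = 385 × 0.5894 ≈ 227 µg/L

227 µg/L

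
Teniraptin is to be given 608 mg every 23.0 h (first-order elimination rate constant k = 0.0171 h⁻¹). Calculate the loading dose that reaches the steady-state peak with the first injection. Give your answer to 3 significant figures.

1870 mg

Accumulation ratio R = 1 / (1 − e^(−kτ)) = 1 / (1 − e^(−0.01710×23.0)) = 1 / (1 − 0.6748) = 3.075
Loading dose = maintenance dose × R = 608 × 3.075 ≈ 1870 mg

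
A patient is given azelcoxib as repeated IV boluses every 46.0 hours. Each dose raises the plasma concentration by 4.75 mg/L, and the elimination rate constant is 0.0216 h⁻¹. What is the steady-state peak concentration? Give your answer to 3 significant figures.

7.54 mg/L

Fraction remaining after one interval: e^(−kτ) = e^(−0.02160 × 46.0) = 0.3702
R = 1 / (1 − 0.3702) = 1.588
Css,max = 4.75 × 1.588 ≈ 7.54 mg/L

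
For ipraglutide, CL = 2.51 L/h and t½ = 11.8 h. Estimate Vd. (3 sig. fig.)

k = ln 2 / t½ = ln 2 / 11.8 = 0.05874 h⁻¹
V = CL / k = 2.51 / 0.05874 ≈ 42.7 L

42.7 L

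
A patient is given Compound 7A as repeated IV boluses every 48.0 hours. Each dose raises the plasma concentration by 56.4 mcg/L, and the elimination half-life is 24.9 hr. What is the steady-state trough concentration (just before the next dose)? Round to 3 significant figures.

20.1 mcg/L

k = ln 2 / 24.9 = 0.02784 hr⁻¹
Fraction remaining after one interval: e^(−kτ) = e^(−0.02784 × 48.0) = 0.2628
R = 1 / (1 − 0.2628) = 1.357
Css,max = 56.4 × 1.357 = 76.51 mcg/L
Css,min = Css,max × e^(−kτ) = 76.51 × 0.2628 ≈ 20.1 mcg/L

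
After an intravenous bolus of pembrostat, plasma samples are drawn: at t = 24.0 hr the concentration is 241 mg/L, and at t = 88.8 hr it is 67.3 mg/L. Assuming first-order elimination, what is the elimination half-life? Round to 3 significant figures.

35.2 hours

k = ln(C₁/C₂) / (t₂ − t₁) = ln(241/67.3) / (88.8 − 24.0)
  = 1.276 / 64.80 = 0.01969 hr⁻¹
t½ = ln 2 / k = ln 2 / 0.01969 ≈ 35.2 hours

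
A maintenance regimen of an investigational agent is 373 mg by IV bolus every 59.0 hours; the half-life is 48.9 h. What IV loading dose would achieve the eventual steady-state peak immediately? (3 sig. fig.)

k = ln 2 / 48.9 = 0.01417 h⁻¹
Accumulation ratio R = 1 / (1 − e^(−kτ)) = 1 / (1 − e^(−0.01417×59.0)) = 1 / (1 − 0.4333) = 1.765
Loading dose = maintenance dose × R = 373 × 1.765 ≈ 658 mg

658 mg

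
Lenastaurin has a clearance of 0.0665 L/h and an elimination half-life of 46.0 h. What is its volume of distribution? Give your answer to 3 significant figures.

4.41 L

k = ln 2 / t½ = ln 2 / 46.0 = 0.01507 h⁻¹
V = CL / k = 0.0665 / 0.01507 ≈ 4.41 L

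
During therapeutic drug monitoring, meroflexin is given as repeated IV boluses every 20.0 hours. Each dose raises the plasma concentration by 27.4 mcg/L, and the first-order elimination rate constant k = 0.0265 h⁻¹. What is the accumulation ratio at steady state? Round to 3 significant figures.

2.43

Fraction remaining after one interval: e^(−kτ) = e^(−0.02650 × 20.0) = 0.5886
R = 1 / (1 − 0.5886) = 1 / 0.4114 ≈ 2.43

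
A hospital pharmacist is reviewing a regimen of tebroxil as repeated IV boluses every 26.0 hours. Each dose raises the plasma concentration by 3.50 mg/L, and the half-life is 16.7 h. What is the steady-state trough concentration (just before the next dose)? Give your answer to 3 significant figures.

1.80 mg/L

k = ln 2 / 16.7 = 0.04151 h⁻¹
Fraction remaining after one interval: e^(−kτ) = e^(−0.04151 × 26.0) = 0.3399
R = 1 / (1 − 0.3399) = 1.515
Css,max = 3.50 × 1.515 = 5.302 mg/L
Css,min = Css,max × e^(−kτ) = 5.302 × 0.3399 ≈ 1.80 mg/L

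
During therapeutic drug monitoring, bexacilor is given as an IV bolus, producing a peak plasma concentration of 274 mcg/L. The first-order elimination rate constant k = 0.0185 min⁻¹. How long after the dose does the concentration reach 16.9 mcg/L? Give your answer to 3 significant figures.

151 minutes

C(t) = C₀ e^(−kt)  ⇒  t = ln(C₀/C) / k
t = ln(274/16.9) / 0.01850 = 2.786 / 0.01850 ≈ 151 minutes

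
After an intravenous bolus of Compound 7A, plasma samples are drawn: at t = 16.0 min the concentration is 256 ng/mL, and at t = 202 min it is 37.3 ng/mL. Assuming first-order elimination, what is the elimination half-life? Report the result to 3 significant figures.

k = ln(C₁/C₂) / (t₂ − t₁) = ln(256/37.3) / (202 − 16.0)
  = 1.926 / 186.0 = 0.01036 min⁻¹
t½ = ln 2 / k = ln 2 / 0.01036 ≈ 66.9 minutes

66.9 minutes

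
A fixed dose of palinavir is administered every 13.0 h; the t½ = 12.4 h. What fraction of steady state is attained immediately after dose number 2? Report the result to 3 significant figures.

k = ln 2 / 12.4 = 0.05590 h⁻¹
f_n = 1 − e^(−nkτ) = 1 − e^(−2 × 0.05590 × 13.0) = 1 − e^(−1.453) = 1 − 0.2338 ≈ 0.766

0.766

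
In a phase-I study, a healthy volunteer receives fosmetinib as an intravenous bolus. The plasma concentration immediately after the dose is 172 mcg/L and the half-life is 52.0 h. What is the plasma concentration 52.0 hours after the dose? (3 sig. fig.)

86.0 mcg/L

k = ln 2 / 52.0 = 0.01333 h⁻¹
52.0 h is 1.000 half-lives, so C = 172 × (1/2)^1.000 = 172 × 0.5000 ≈ 86.0 mcg/L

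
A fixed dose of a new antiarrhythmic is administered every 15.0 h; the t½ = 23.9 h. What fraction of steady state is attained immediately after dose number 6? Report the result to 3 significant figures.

k = ln 2 / 23.9 = 0.02900 h⁻¹
f_n = 1 − e^(−nkτ) = 1 − e^(−6 × 0.02900 × 15.0) = 1 − e^(−2.610) = 1 − 0.07352 ≈ 0.926

0.926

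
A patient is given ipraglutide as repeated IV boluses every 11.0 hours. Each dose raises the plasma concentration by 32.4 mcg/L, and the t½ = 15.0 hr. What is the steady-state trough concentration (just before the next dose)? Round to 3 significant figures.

48.9 mcg/L

k = ln 2 / 15.0 = 0.04621 hr⁻¹
Fraction remaining after one interval: e^(−kτ) = e^(−0.04621 × 11.0) = 0.6015
R = 1 / (1 − 0.6015) = 2.509
Css,max = 32.4 × 2.509 = 81.31 mcg/L
Css,min = Css,max × e^(−kτ) = 81.31 × 0.6015 ≈ 48.9 mcg/L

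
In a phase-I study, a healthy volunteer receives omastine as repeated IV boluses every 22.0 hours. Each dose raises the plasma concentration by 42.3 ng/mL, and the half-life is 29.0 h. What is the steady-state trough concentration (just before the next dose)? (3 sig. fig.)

k = ln 2 / 29.0 = 0.02390 h⁻¹
Fraction remaining after one interval: e^(−kτ) = e^(−0.02390 × 22.0) = 0.5911
R = 1 / (1 − 0.5911) = 2.445
Css,max = 42.3 × 2.445 = 103.4 ng/mL
Css,min = Css,max × e^(−kτ) = 103.4 × 0.5911 ≈ 61.1 ng/mL

61.1 ng/mL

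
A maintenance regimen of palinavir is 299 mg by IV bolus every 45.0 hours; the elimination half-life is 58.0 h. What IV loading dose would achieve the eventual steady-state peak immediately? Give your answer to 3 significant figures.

719 mg

k = ln 2 / 58.0 = 0.01195 h⁻¹
Accumulation ratio R = 1 / (1 − e^(−kτ)) = 1 / (1 − e^(−0.01195×45.0)) = 1 / (1 − 0.5840) = 2.404
Loading dose = maintenance dose × R = 299 × 2.404 ≈ 719 mg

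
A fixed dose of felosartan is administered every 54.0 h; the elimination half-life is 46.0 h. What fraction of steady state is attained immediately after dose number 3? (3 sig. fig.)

k = ln 2 / 46.0 = 0.01507 h⁻¹
f_n = 1 − e^(−nkτ) = 1 − e^(−3 × 0.01507 × 54.0) = 1 − e^(−2.441) = 1 − 0.08707 ≈ 0.913

0.913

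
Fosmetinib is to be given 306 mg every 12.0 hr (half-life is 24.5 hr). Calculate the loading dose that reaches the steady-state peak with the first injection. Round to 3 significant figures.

k = ln 2 / 24.5 = 0.02829 hr⁻¹
Accumulation ratio R = 1 / (1 − e^(−kτ)) = 1 / (1 − e^(−0.02829×12.0)) = 1 / (1 − 0.7121) = 3.474
Loading dose = maintenance dose × R = 306 × 3.474 ≈ 1060 mg

1060 mg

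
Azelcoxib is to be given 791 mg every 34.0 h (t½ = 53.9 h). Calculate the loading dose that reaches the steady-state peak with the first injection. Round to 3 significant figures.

k = ln 2 / 53.9 = 0.01286 h⁻¹
Accumulation ratio R = 1 / (1 − e^(−kτ)) = 1 / (1 − e^(−0.01286×34.0)) = 1 / (1 − 0.6458) = 2.823
Loading dose = maintenance dose × R = 791 × 2.823 ≈ 2230 mg

2230 mg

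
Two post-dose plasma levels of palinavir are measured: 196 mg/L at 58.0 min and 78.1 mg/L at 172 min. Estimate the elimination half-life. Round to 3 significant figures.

k = ln(C₁/C₂) / (t₂ − t₁) = ln(196/78.1) / (172 − 58.0)
  = 0.9201 / 114.0 = 0.008071 min⁻¹
t½ = ln 2 / k = ln 2 / 0.008071 ≈ 85.9 minutes

85.9 minutes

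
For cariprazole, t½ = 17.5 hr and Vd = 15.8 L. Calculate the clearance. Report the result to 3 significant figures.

0.626 L/hr

k = ln 2 / t½ = ln 2 / 17.5 = 0.03961 hr⁻¹
CL = k · V = 0.03961 × 15.8 ≈ 0.626 L/hr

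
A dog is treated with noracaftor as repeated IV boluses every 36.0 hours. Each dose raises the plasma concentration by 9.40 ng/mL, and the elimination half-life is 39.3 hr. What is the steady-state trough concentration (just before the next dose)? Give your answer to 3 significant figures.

k = ln 2 / 39.3 = 0.01764 hr⁻¹
Fraction remaining after one interval: e^(−kτ) = e^(−0.01764 × 36.0) = 0.5300
R = 1 / (1 − 0.5300) = 2.128
Css,max = 9.40 × 2.128 = 20.00 ng/mL
Css,min = Css,max × e^(−kτ) = 20.00 × 0.5300 ≈ 10.6 ng/mL

10.6 ng/mL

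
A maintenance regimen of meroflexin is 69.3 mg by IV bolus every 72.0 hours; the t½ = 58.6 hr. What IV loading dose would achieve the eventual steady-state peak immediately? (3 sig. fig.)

k = ln 2 / 58.6 = 0.01183 hr⁻¹
Accumulation ratio R = 1 / (1 − e^(−kτ)) = 1 / (1 − e^(−0.01183×72.0)) = 1 / (1 − 0.4267) = 1.744
Loading dose = maintenance dose × R = 69.3 × 1.744 ≈ 121 mg

121 mg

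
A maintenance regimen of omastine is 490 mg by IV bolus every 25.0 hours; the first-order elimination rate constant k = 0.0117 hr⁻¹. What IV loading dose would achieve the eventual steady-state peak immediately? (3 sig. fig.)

Accumulation ratio R = 1 / (1 − e^(−kτ)) = 1 / (1 − e^(−0.01170×25.0)) = 1 / (1 − 0.7464) = 3.943
Loading dose = maintenance dose × R = 490 × 3.943 ≈ 1930 mg

1930 mg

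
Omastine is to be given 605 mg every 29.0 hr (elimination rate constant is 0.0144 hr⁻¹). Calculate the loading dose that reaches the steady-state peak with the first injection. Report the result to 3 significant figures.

1770 mg

Accumulation ratio R = 1 / (1 − e^(−kτ)) = 1 / (1 − e^(−0.01440×29.0)) = 1 / (1 − 0.6586) = 2.929
Loading dose = maintenance dose × R = 605 × 2.929 ≈ 1770 mg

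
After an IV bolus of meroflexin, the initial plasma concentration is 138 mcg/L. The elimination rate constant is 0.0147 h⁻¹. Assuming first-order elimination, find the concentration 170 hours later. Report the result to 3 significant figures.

C(t) = C₀ e^(−kt) = 138 × e^(−0.01470 × 170) = 138 × e^(−2.499) = 138 × 0.08217 ≈ 11.3 mcg/L

11.3 mcg/L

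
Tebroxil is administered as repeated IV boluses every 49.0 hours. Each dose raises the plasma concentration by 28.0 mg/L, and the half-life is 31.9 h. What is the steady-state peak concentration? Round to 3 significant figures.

42.7 mg/L

k = ln 2 / 31.9 = 0.02173 h⁻¹
Fraction remaining after one interval: e^(−kτ) = e^(−0.02173 × 49.0) = 0.3448
R = 1 / (1 − 0.3448) = 1.526
Css,max = 28.0 × 1.526 ≈ 42.7 mg/L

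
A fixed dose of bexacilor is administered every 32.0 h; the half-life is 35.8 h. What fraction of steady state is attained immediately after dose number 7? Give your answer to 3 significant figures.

k = ln 2 / 35.8 = 0.01936 h⁻¹
f_n = 1 − e^(−nkτ) = 1 − e^(−7 × 0.01936 × 32.0) = 1 − e^(−4.337) = 1 − 0.01308 ≈ 0.987

0.987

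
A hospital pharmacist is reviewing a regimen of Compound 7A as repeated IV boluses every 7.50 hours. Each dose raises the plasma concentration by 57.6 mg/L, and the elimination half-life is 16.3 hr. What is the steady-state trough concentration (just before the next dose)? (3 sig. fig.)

k = ln 2 / 16.3 = 0.04252 hr⁻¹
Fraction remaining after one interval: e^(−kτ) = e^(−0.04252 × 7.50) = 0.7269
R = 1 / (1 − 0.7269) = 3.662
Css,max = 57.6 × 3.662 = 210.9 mg/L
Css,min = Css,max × e^(−kτ) = 210.9 × 0.7269 ≈ 153 mg/L

153 mg/L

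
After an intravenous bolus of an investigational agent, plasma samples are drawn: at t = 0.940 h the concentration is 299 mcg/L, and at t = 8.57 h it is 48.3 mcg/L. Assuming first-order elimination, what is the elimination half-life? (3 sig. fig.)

2.90 hours

k = ln(C₁/C₂) / (t₂ − t₁) = ln(299/48.3) / (8.57 − 0.940)
  = 1.823 / 7.630 = 0.2389 h⁻¹
t½ = ln 2 / k = ln 2 / 0.2389 ≈ 2.90 hours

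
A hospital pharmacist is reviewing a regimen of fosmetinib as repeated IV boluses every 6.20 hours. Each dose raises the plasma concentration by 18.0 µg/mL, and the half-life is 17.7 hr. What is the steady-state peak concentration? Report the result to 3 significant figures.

83.5 µg/mL

k = ln 2 / 17.7 = 0.03916 hr⁻¹
Fraction remaining after one interval: e^(−kτ) = e^(−0.03916 × 6.20) = 0.7844
R = 1 / (1 − 0.7844) = 4.639
Css,max = 18.0 × 4.639 ≈ 83.5 µg/mL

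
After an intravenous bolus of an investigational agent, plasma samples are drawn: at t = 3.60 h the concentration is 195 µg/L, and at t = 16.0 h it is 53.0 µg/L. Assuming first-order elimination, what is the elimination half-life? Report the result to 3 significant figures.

6.60 hours

k = ln(C₁/C₂) / (t₂ − t₁) = ln(195/53.0) / (16.0 − 3.60)
  = 1.303 / 12.40 = 0.1051 h⁻¹
t½ = ln 2 / k = ln 2 / 0.1051 ≈ 6.60 hours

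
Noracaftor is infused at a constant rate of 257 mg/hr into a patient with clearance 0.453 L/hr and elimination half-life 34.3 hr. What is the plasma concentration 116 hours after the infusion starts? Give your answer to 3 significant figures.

513 mg/L

Css = rate / CL = 257 / 0.453 = 567.3 mg/L
k = ln 2 / 34.3 = 0.02021 hr⁻¹
C(t) = Css (1 − e^(−kt)) = 567.3 × (1 − e^(−2.344)) = 567.3 × 0.9041 ≈ 513 mg/L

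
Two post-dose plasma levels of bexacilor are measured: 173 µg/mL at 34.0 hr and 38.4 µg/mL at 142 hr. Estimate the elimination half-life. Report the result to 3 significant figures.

k = ln(C₁/C₂) / (t₂ − t₁) = ln(173/38.4) / (142 − 34.0)
  = 1.505 / 108.0 = 0.01394 hr⁻¹
t½ = ln 2 / k = ln 2 / 0.01394 ≈ 49.7 hours

49.7 hours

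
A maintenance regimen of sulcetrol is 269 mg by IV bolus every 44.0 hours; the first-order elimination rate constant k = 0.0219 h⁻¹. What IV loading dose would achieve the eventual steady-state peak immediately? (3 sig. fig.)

435 mg

Accumulation ratio R = 1 / (1 − e^(−kτ)) = 1 / (1 − e^(−0.02190×44.0)) = 1 / (1 − 0.3815) = 1.617
Loading dose = maintenance dose × R = 269 × 1.617 ≈ 435 mg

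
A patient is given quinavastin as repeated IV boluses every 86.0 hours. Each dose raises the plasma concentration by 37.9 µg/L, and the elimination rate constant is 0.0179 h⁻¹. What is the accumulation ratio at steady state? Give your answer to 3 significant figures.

Fraction remaining after one interval: e^(−kτ) = e^(−0.01790 × 86.0) = 0.2145
R = 1 / (1 − 0.2145) = 1 / 0.7855 ≈ 1.27

1.27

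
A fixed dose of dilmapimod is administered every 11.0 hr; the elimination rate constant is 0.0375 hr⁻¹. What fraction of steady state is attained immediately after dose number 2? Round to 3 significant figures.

f_n = 1 − e^(−nkτ) = 1 − e^(−2 × 0.03750 × 11.0) = 1 − e^(−0.8250) = 1 − 0.4382 ≈ 0.562

0.562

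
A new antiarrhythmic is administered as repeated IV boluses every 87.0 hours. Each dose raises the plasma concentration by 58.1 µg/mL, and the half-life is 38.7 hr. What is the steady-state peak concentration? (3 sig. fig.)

73.6 µg/mL

k = ln 2 / 38.7 = 0.01791 hr⁻¹
Fraction remaining after one interval: e^(−kτ) = e^(−0.01791 × 87.0) = 0.2105
R = 1 / (1 − 0.2105) = 1.267
Css,max = 58.1 × 1.267 ≈ 73.6 µg/mL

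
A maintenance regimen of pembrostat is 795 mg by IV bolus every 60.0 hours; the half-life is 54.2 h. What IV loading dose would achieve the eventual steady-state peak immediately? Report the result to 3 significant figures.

k = ln 2 / 54.2 = 0.01279 h⁻¹
Accumulation ratio R = 1 / (1 − e^(−kτ)) = 1 / (1 − e^(−0.01279×60.0)) = 1 / (1 − 0.4643) = 1.867
Loading dose = maintenance dose × R = 795 × 1.867 ≈ 1480 mg

1480 mg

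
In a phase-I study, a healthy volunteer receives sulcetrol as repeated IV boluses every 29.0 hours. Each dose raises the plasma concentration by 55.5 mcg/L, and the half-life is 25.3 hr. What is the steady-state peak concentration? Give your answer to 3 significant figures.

101 mcg/L

k = ln 2 / 25.3 = 0.02740 hr⁻¹
Fraction remaining after one interval: e^(−kτ) = e^(−0.02740 × 29.0) = 0.4518
R = 1 / (1 − 0.4518) = 1.824
Css,max = 55.5 × 1.824 ≈ 101 mcg/L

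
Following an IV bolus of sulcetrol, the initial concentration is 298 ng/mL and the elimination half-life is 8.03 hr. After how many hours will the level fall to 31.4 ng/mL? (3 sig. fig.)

26.1 hours

k = ln 2 / 8.03 = 0.08632 hr⁻¹
C(t) = C₀ e^(−kt)  ⇒  t = ln(C₀/C) / k
t = ln(298/31.4) / 0.08632 = 2.250 / 0.08632 ≈ 26.1 hours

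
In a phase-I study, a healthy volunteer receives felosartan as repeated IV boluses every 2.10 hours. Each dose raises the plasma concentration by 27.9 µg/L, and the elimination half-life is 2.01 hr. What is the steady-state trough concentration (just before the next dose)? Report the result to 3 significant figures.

k = ln 2 / 2.01 = 0.3448 hr⁻¹
Fraction remaining after one interval: e^(−kτ) = e^(−0.3448 × 2.10) = 0.4847
R = 1 / (1 − 0.4847) = 1.941
Css,max = 27.9 × 1.941 = 54.15 µg/L
Css,min = Css,max × e^(−kτ) = 54.15 × 0.4847 ≈ 26.2 µg/L

26.2 µg/L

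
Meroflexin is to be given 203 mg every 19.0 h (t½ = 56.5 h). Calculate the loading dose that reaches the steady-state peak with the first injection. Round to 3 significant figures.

k = ln 2 / 56.5 = 0.01227 h⁻¹
Accumulation ratio R = 1 / (1 − e^(−kτ)) = 1 / (1 − e^(−0.01227×19.0)) = 1 / (1 − 0.7921) = 4.810
Loading dose = maintenance dose × R = 203 × 4.810 ≈ 976 mg

976 mg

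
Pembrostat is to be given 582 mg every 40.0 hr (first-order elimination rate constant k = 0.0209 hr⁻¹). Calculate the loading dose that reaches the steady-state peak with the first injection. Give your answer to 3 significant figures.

Accumulation ratio R = 1 / (1 − e^(−kτ)) = 1 / (1 − e^(−0.02090×40.0)) = 1 / (1 − 0.4334) = 1.765
Loading dose = maintenance dose × R = 582 × 1.765 ≈ 1030 mg

1030 mg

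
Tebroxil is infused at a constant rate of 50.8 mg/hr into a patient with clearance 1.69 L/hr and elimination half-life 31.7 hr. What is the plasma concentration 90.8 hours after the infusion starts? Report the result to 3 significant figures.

25.9 mg/L

Css = rate / CL = 50.8 / 1.69 = 30.06 mg/L
k = ln 2 / 31.7 = 0.02187 hr⁻¹
C(t) = Css (1 − e^(−kt)) = 30.06 × (1 − e^(−1.985)) = 30.06 × 0.8627 ≈ 25.9 mg/L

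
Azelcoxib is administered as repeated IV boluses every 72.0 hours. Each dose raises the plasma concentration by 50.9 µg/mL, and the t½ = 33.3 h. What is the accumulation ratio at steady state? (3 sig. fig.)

k = ln 2 / 33.3 = 0.02082 h⁻¹
Fraction remaining after one interval: e^(−kτ) = e^(−0.02082 × 72.0) = 0.2234
R = 1 / (1 − 0.2234) = 1 / 0.7766 ≈ 1.29

1.29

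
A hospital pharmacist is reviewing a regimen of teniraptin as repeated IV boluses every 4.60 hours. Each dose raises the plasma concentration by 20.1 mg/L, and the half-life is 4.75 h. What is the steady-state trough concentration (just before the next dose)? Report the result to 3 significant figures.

k = ln 2 / 4.75 = 0.1459 h⁻¹
Fraction remaining after one interval: e^(−kτ) = e^(−0.1459 × 4.60) = 0.5111
R = 1 / (1 − 0.5111) = 2.045
Css,max = 20.1 × 2.045 = 41.11 mg/L
Css,min = Css,max × e^(−kτ) = 41.11 × 0.5111 ≈ 21.0 mg/L

21.0 mg/L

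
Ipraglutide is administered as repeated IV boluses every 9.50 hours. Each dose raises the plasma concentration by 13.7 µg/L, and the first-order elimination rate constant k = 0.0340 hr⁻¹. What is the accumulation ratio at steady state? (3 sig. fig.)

Fraction remaining after one interval: e^(−kτ) = e^(−0.03400 × 9.50) = 0.7240
R = 1 / (1 − 0.7240) = 1 / 0.2760 ≈ 3.62

3.62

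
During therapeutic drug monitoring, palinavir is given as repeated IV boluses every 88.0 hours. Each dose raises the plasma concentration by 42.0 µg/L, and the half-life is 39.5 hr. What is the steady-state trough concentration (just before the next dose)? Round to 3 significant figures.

k = ln 2 / 39.5 = 0.01755 hr⁻¹
Fraction remaining after one interval: e^(−kτ) = e^(−0.01755 × 88.0) = 0.2135
R = 1 / (1 − 0.2135) = 1.271
Css,max = 42.0 × 1.271 = 53.40 µg/L
Css,min = Css,max × e^(−kτ) = 53.40 × 0.2135 ≈ 11.4 µg/L

11.4 µg/L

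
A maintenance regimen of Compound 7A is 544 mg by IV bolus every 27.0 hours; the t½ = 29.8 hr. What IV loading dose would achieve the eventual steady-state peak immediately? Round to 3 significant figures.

1170 mg

k = ln 2 / 29.8 = 0.02326 hr⁻¹
Accumulation ratio R = 1 / (1 − e^(−kτ)) = 1 / (1 − e^(−0.02326×27.0)) = 1 / (1 − 0.5336) = 2.144
Loading dose = maintenance dose × R = 544 × 2.144 ≈ 1170 mg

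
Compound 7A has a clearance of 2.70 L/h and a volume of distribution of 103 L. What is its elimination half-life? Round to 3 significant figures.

26.4 hours

k = CL / V = 2.70 / 103 = 0.02621 h⁻¹
t½ = ln 2 / k = ln 2 / 0.02621 ≈ 26.4 hours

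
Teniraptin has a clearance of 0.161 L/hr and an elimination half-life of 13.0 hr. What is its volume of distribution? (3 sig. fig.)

k = ln 2 / t½ = ln 2 / 13.0 = 0.05332 hr⁻¹
V = CL / k = 0.161 / 0.05332 ≈ 3.02 L

3.02 L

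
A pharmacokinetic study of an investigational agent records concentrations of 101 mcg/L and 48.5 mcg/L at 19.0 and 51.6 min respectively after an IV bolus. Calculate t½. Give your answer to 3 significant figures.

30.8 minutes

k = ln(C₁/C₂) / (t₂ − t₁) = ln(101/48.5) / (51.6 − 19.0)
  = 0.7336 / 32.60 = 0.02250 min⁻¹
t½ = ln 2 / k = ln 2 / 0.02250 ≈ 30.8 minutes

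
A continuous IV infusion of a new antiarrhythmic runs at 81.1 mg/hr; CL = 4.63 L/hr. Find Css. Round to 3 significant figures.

Css = infusion rate / CL = 81.1 / 4.63 ≈ 17.5 µg/mL

17.5 µg/mL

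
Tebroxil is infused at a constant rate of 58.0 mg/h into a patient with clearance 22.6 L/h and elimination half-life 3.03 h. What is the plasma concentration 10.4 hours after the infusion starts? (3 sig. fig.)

Css = rate / CL = 58.0 / 22.6 = 2.566 µg/mL
k = ln 2 / 3.03 = 0.2288 h⁻¹
C(t) = Css (1 − e^(−kt)) = 2.566 × (1 − e^(−2.379)) = 2.566 × 0.9074 ≈ 2.33 µg/mL

2.33 µg/mL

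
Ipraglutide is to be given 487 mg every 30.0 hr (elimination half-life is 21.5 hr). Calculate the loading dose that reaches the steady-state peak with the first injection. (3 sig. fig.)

k = ln 2 / 21.5 = 0.03224 hr⁻¹
Accumulation ratio R = 1 / (1 − e^(−kτ)) = 1 / (1 − e^(−0.03224×30.0)) = 1 / (1 − 0.3802) = 1.613
Loading dose = maintenance dose × R = 487 × 1.613 ≈ 786 mg

786 mg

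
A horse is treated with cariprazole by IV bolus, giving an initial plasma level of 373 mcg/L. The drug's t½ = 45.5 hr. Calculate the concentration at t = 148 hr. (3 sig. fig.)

39.1 mcg/L

k = ln 2 / 45.5 = 0.01523 hr⁻¹
148 hr is 3.253 half-lives, so C = 373 × (1/2)^3.253 = 373 × 0.1049 ≈ 39.1 mcg/L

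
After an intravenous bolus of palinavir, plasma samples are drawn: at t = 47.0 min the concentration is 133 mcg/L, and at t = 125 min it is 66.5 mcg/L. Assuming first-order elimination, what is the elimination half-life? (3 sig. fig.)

k = ln(C₁/C₂) / (t₂ − t₁) = ln(133/66.5) / (125 − 47.0)
  = 0.6931 / 78.00 = 0.008887 min⁻¹
t½ = ln 2 / k = ln 2 / 0.008887 ≈ 78.0 minutes

78.0 minutes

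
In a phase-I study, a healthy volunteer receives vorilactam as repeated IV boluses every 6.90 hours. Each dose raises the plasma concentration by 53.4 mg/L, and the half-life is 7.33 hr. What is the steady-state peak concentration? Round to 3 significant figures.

k = ln 2 / 7.33 = 0.09456 hr⁻¹
Fraction remaining after one interval: e^(−kτ) = e^(−0.09456 × 6.90) = 0.5208
R = 1 / (1 − 0.5208) = 2.087
Css,max = 53.4 × 2.087 ≈ 111 mg/L

111 mg/L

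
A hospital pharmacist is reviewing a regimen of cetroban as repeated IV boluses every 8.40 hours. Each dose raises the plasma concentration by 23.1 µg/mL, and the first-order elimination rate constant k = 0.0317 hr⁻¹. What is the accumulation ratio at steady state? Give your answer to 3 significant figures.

Fraction remaining after one interval: e^(−kτ) = e^(−0.03170 × 8.40) = 0.7662
R = 1 / (1 − 0.7662) = 1 / 0.2338 ≈ 4.28

4.28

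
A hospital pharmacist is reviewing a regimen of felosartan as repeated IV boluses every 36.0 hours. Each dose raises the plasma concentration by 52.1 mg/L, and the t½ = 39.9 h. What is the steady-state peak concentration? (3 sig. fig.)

k = ln 2 / 39.9 = 0.01737 h⁻¹
Fraction remaining after one interval: e^(−kτ) = e^(−0.01737 × 36.0) = 0.5350
R = 1 / (1 − 0.5350) = 2.151
Css,max = 52.1 × 2.151 ≈ 112 mg/L

112 mg/L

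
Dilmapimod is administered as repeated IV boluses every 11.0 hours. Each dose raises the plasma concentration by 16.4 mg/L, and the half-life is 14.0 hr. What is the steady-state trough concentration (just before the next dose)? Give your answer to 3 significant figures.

k = ln 2 / 14.0 = 0.04951 hr⁻¹
Fraction remaining after one interval: e^(−kτ) = e^(−0.04951 × 11.0) = 0.5801
R = 1 / (1 − 0.5801) = 2.381
Css,max = 16.4 × 2.381 = 39.05 mg/L
Css,min = Css,max × e^(−kτ) = 39.05 × 0.5801 ≈ 22.7 mg/L

22.7 mg/L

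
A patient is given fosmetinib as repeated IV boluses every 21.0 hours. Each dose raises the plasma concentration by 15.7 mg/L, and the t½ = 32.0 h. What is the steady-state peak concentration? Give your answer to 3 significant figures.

k = ln 2 / 32.0 = 0.02166 h⁻¹
Fraction remaining after one interval: e^(−kτ) = e^(−0.02166 × 21.0) = 0.6345
R = 1 / (1 − 0.6345) = 2.736
Css,max = 15.7 × 2.736 ≈ 43.0 mg/L

43.0 mg/L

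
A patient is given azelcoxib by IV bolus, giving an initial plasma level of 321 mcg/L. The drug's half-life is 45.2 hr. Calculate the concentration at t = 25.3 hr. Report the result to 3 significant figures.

k = ln 2 / 45.2 = 0.01534 hr⁻¹
25.3 hr is 0.5597 half-lives, so C = 321 × (1/2)^0.5597 = 321 × 0.6784 ≈ 218 mcg/L

218 mcg/L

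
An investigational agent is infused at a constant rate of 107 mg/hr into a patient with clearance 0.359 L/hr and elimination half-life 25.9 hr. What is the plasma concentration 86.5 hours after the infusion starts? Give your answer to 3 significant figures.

269 µg/mL

Css = rate / CL = 107 / 0.359 = 298.1 µg/mL
k = ln 2 / 25.9 = 0.02676 hr⁻¹
C(t) = Css (1 − e^(−kt)) = 298.1 × (1 − e^(−2.315)) = 298.1 × 0.9012 ≈ 269 µg/mL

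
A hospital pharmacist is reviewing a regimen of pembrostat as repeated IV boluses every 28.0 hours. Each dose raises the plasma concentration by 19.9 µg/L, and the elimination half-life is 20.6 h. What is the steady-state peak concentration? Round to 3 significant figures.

32.6 µg/L

k = ln 2 / 20.6 = 0.03365 h⁻¹
Fraction remaining after one interval: e^(−kτ) = e^(−0.03365 × 28.0) = 0.3898
R = 1 / (1 − 0.3898) = 1.639
Css,max = 19.9 × 1.639 ≈ 32.6 µg/L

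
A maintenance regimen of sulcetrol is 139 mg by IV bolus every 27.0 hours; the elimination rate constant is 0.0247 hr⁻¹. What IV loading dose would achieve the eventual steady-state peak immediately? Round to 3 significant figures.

286 mg

Accumulation ratio R = 1 / (1 − e^(−kτ)) = 1 / (1 − e^(−0.02470×27.0)) = 1 / (1 − 0.5133) = 2.055
Loading dose = maintenance dose × R = 139 × 2.055 ≈ 286 mg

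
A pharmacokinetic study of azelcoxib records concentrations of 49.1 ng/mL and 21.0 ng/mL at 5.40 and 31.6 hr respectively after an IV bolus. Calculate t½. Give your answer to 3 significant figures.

21.4 hours

k = ln(C₁/C₂) / (t₂ − t₁) = ln(49.1/21.0) / (31.6 − 5.40)
  = 0.8493 / 26.20 = 0.03242 hr⁻¹
t½ = ln 2 / k = ln 2 / 0.03242 ≈ 21.4 hours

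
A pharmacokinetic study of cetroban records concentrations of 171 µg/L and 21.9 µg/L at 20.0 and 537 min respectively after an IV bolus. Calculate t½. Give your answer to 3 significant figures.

k = ln(C₁/C₂) / (t₂ − t₁) = ln(171/21.9) / (537 − 20.0)
  = 2.055 / 517.0 = 0.003975 min⁻¹
t½ = ln 2 / k = ln 2 / 0.003975 ≈ 174 minutes

174 minutes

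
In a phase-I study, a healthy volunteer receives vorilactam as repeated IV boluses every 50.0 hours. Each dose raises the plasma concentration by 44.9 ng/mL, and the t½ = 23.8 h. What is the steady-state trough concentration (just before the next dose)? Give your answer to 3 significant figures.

k = ln 2 / 23.8 = 0.02912 h⁻¹
Fraction remaining after one interval: e^(−kτ) = e^(−0.02912 × 50.0) = 0.2331
R = 1 / (1 − 0.2331) = 1.304
Css,max = 44.9 × 1.304 = 58.55 ng/mL
Css,min = Css,max × e^(−kτ) = 58.55 × 0.2331 ≈ 13.6 ng/mL

13.6 ng/mL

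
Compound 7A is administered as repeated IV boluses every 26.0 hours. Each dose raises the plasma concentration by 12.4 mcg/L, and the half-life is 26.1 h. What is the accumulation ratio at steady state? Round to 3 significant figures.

2.01

k = ln 2 / 26.1 = 0.02656 h⁻¹
Fraction remaining after one interval: e^(−kτ) = e^(−0.02656 × 26.0) = 0.5013
R = 1 / (1 − 0.5013) = 1 / 0.4987 ≈ 2.01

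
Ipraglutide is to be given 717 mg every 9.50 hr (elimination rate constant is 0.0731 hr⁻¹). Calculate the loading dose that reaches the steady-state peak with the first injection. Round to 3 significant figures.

Accumulation ratio R = 1 / (1 − e^(−kτ)) = 1 / (1 − e^(−0.07310×9.50)) = 1 / (1 − 0.4993) = 1.997
Loading dose = maintenance dose × R = 717 × 1.997 ≈ 1430 mg

1430 mg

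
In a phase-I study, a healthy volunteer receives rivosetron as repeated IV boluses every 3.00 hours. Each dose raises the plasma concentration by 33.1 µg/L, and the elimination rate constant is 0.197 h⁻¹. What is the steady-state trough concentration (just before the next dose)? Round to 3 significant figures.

Fraction remaining after one interval: e^(−kτ) = e^(−0.1970 × 3.00) = 0.5538
R = 1 / (1 − 0.5538) = 2.241
Css,max = 33.1 × 2.241 = 74.18 µg/L
Css,min = Css,max × e^(−kτ) = 74.18 × 0.5538 ≈ 41.1 µg/L

41.1 µg/L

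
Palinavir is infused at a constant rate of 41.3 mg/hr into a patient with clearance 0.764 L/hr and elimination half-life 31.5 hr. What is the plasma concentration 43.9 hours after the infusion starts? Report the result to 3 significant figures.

33.5 mg/L

Css = rate / CL = 41.3 / 0.764 = 54.06 mg/L
k = ln 2 / 31.5 = 0.02200 hr⁻¹
C(t) = Css (1 − e^(−kt)) = 54.06 × (1 − e^(−0.9660)) = 54.06 × 0.6194 ≈ 33.5 mg/L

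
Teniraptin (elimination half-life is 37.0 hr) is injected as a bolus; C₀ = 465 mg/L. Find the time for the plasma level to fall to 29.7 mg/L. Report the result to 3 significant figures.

k = ln 2 / 37.0 = 0.01873 hr⁻¹
C(t) = C₀ e^(−kt)  ⇒  t = ln(C₀/C) / k
t = ln(465/29.7) / 0.01873 = 2.751 / 0.01873 ≈ 147 hours

147 hours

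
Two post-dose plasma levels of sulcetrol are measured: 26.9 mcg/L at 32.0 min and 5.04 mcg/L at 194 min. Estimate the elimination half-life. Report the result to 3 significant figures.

k = ln(C₁/C₂) / (t₂ − t₁) = ln(26.9/5.04) / (194 − 32.0)
  = 1.675 / 162.0 = 0.01034 min⁻¹
t½ = ln 2 / k = ln 2 / 0.01034 ≈ 67.0 minutes

67.0 minutes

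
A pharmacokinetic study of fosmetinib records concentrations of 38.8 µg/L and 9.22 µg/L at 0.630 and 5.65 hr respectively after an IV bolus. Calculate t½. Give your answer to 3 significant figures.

2.42 hours

k = ln(C₁/C₂) / (t₂ − t₁) = ln(38.8/9.22) / (5.65 − 0.630)
  = 1.437 / 5.020 = 0.2863 hr⁻¹
t½ = ln 2 / k = ln 2 / 0.2863 ≈ 2.42 hours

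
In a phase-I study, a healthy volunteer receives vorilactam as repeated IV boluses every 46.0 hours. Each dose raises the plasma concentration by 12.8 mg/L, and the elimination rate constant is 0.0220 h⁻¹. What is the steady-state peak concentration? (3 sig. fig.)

20.1 mg/L

Fraction remaining after one interval: e^(−kτ) = e^(−0.02200 × 46.0) = 0.3635
R = 1 / (1 − 0.3635) = 1.571
Css,max = 12.8 × 1.571 ≈ 20.1 mg/L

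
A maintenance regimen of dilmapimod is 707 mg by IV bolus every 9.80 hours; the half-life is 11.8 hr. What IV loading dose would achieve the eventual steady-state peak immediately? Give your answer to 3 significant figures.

1620 mg

k = ln 2 / 11.8 = 0.05874 hr⁻¹
Accumulation ratio R = 1 / (1 − e^(−kτ)) = 1 / (1 − e^(−0.05874×9.80)) = 1 / (1 − 0.5623) = 2.285
Loading dose = maintenance dose × R = 707 × 2.285 ≈ 1620 mg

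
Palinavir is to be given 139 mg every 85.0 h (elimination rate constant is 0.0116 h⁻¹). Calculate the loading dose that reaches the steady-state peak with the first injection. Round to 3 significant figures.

Accumulation ratio R = 1 / (1 − e^(−kτ)) = 1 / (1 − e^(−0.01160×85.0)) = 1 / (1 − 0.3731) = 1.595
Loading dose = maintenance dose × R = 139 × 1.595 ≈ 222 mg

222 mg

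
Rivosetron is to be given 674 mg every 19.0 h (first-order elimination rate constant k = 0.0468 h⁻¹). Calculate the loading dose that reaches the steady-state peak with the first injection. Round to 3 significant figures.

Accumulation ratio R = 1 / (1 − e^(−kτ)) = 1 / (1 − e^(−0.04680×19.0)) = 1 / (1 − 0.4110) = 1.698
Loading dose = maintenance dose × R = 674 × 1.698 ≈ 1140 mg

1140 mg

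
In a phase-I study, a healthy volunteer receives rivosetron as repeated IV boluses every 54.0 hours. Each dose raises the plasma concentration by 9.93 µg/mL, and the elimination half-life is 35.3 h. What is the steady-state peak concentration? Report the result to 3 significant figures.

k = ln 2 / 35.3 = 0.01964 h⁻¹
Fraction remaining after one interval: e^(−kτ) = e^(−0.01964 × 54.0) = 0.3463
R = 1 / (1 − 0.3463) = 1.530
Css,max = 9.93 × 1.530 ≈ 15.2 µg/mL

15.2 µg/mL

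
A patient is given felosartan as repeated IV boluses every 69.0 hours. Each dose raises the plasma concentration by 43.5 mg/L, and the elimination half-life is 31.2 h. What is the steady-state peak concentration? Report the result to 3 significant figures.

55.5 mg/L

k = ln 2 / 31.2 = 0.02222 h⁻¹
Fraction remaining after one interval: e^(−kτ) = e^(−0.02222 × 69.0) = 0.2159
R = 1 / (1 − 0.2159) = 1.275
Css,max = 43.5 × 1.275 ≈ 55.5 mg/L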